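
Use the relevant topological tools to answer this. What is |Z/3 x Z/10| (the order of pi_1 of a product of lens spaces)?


pi_1(X x Y) = pi_1(X) x pi_1(Y).
pi_1(L(3,1)) = Z/3, pi_1(L(10,1)) = Z/10.
|Z/3 x Z/10| = 3 * 10 = 30

30


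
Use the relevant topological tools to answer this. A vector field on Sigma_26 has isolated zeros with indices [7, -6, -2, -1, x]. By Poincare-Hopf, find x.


Poincare-Hopf: sum of indices = chi(M).
chi(Sigma_26) = 2 - 2*26 = -50.
Sum of known indices = -2.
x = chi - (sum known) = -50 - (-2) = -48

-48


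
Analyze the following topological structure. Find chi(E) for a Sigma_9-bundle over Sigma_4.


For a fiber bundle F -> E -> B (with CW structure): chi(E) = chi(B) * chi(F).
chi(Sigma_4) = -6, chi(Sigma_9) = -16.
chi(E) = (-6) * (-16) = 96

96


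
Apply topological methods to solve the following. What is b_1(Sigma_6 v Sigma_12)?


For a wedge: H_1(A v B) = H_1(A) + H_1(B).
b_1(Sigma_6) = 12, b_1(Sigma_12) = 24.
b_1 = 12 + 24 = 36

36


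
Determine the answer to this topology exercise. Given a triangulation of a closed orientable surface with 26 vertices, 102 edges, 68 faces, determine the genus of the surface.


chi = V - E + F = 26 - 102 + 68 = -8
For orientable closed surface: chi = 2 - 2g, so g = (2 - chi)/2.
g = (2 - (-8)) / 2 = 10 / 2 = 5

5


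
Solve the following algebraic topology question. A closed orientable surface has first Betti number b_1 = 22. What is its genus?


For a closed orientable surface: b_1 = 2g.
22 = 2g
g = 22 / 2 = 11

11


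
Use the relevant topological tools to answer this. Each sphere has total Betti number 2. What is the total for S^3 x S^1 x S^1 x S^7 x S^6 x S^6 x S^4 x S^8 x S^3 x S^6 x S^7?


Total Betti number is multiplicative under products.
Each S^d (d>=1) has total Betti number 2.
There are 11 sphere factors.
Total = 2^11 = 2048

2048


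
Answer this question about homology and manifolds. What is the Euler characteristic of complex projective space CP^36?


CP^36 has one cell in each even dimension 0, 2, ..., 2*36 (36+1 cells total).
All cells are even-dimensional, so chi = number of cells.
chi = 36 + 1 = 37

37


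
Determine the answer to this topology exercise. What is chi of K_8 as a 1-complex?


K_8: V = 8, E = C(8,2) = 28.
chi = V - E = 8 - 28 = -20

-20


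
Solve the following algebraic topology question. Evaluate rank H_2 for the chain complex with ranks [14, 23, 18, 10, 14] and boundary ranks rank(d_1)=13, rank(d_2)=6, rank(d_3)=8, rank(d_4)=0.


rank H_k = rank(ker d_k) - rank(im d_{k+1}).
rank(ker d_2) = rank(C_2) - rank(d_2) = 18 - 6 = 12.
rank(im d_{2+1}) = 8.
rank H_2 = 12 - 8 = 4

4


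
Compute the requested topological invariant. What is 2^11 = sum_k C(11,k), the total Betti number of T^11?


b_k(T^11) = C(11,k), so the sum over k is sum_k C(11,k) = 2^11.
Total = 2^11 = 2048

2048


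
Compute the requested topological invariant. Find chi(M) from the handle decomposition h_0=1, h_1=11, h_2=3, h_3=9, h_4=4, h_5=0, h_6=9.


Handles of index k contribute (-1)^k to chi (same as CW cells).
chi = (1) + (-11) + (3) + (-9) + (4) + (0) + (9) = -3

-3


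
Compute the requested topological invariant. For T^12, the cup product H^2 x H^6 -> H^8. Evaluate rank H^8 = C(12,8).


Cup product: H^p x H^q -> H^{p+q}; here p+q = 2+6 = 8.
rank H^k(T^n) = C(n,k).
C(12,8) = 495

495


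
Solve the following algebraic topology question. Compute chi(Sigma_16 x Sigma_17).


chi(Sigma_16) = 2 - 2*16 = -30
chi(Sigma_17) = 2 - 2*17 = -32
chi(product) = (-30) * (-32) = 960

960


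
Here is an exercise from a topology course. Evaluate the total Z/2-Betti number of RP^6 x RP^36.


dim H^*(RP^n; Z/2) = n+1 (one Z/2 in each degree 0..n).
Total Betti number is multiplicative.
Total = (6+1) * (36+1) = 7 * 37 = 259

259


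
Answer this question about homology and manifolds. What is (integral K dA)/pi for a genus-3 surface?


Gauss-Bonnet: integral K dA = 2*pi*chi(M).
chi(Sigma_3) = 2 - 2*3 = -4.
(integral K dA)/pi = 2*chi = 2*(-4) = -8

-8


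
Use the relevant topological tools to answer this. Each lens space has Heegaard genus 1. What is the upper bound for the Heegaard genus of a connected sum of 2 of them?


Heegaard genus satisfies g(A#B) <= g(A) + g(B).
Each lens space has g = 1.
Upper bound: 2 * 1 = 2

2


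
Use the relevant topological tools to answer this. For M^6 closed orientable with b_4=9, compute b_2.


Poincare duality for closed orientable n-manifolds: b_k = b_{n-k}.
Here n = 6, so b_2 = b_4 = 9

9


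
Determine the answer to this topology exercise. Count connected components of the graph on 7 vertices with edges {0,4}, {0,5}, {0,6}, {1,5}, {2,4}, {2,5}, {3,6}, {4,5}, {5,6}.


Run DFS/union-find over 7 vertices.
V = 7, E = 9.
Number of components = 1

1


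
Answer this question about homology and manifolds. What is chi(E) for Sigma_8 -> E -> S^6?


chi(S^6) = 2 (n even), chi(Sigma_8) = 2 - 2*8 = -14.
chi(E) = 2 * (-14) = -28

-28


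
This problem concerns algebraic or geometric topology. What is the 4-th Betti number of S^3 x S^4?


Each S^d has Poincare polynomial 1 + t^d.
The product S^3 x S^4 has Poincare polynomial prod(1+t^d_i).
Expanding: b_0=1, b_3=1, b_4=1, b_7=1.
b_4 = 1

1


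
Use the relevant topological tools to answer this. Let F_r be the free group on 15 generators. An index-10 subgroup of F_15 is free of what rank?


Nielsen-Schreier: an index-n subgroup of F_r is free of rank 1 + n(r-1).
Equivalently: chi(cover) = n*chi(base); chi(vee_r S^1) = 1 - 15 = -14.
chi(E) = 10*(-14) = -140; rank = 1 - chi(E) = 1 - (-140) = 141.
rank = 1 + 10*(15-1) = 1 + 140 = 141

141


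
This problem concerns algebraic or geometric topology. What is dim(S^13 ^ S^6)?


S^m ^ S^n = S^{m+n}.
k = 13 + 6 = 19

19


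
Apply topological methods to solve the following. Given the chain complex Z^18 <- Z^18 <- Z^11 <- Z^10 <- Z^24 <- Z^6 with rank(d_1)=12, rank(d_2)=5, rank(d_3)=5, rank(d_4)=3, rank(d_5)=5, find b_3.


rank H_k = rank(ker d_k) - rank(im d_{k+1}).
rank(ker d_3) = rank(C_3) - rank(d_3) = 10 - 5 = 5.
rank(im d_{3+1}) = 3.
rank H_3 = 5 - 3 = 2

2


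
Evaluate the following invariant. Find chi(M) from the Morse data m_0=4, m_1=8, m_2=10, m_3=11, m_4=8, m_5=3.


Morse theory: chi(M) = sum_k (-1)^k m_k where m_k = #(index-k critical points).
= (4) + (-8) + (10) + (-11) + (8) + (-3) = 0

0


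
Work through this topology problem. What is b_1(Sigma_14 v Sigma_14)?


For a wedge: H_1(A v B) = H_1(A) + H_1(B).
b_1(Sigma_14) = 28, b_1(Sigma_14) = 28.
b_1 = 28 + 28 = 56

56


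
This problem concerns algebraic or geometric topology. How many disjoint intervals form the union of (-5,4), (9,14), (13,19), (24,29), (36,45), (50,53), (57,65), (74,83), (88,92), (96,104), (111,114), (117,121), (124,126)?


Sort and merge overlapping open intervals.
Merged: (-5,4), (9,19), (24,29), (36,45), (50,53), (57,65), (74,83), (88,92), (96,104), (111,114), (117,121), (124,126).
Number of components = 12

12


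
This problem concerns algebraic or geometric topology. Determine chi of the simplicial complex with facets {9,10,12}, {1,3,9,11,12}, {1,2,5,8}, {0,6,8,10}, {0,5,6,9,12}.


Enumerate all faces; f-vector: f_0=11, f_1=32, f_2=29, f_3=12, f_4=2.
chi = sum (-1)^k f_k = -2

-2


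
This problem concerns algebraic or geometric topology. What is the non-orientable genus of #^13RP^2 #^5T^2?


Since a >= 1, the sum is non-orientable; each T^2 can be replaced by RP^2 # RP^2 (since T^2#RP^2 = 3RP^2).
Total crosscaps k = 13 + 2*5 = 23.
Check via chi: chi = 13*1 + 5*0 - (13+5-1)*2 = -21 = 2 - k = -21. Consistent.

23


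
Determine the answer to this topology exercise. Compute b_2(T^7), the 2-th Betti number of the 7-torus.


By the Kunneth formula, b_k(T^n) = C(n,k).
b_2(T^7) = C(7,2).
C(7,2) = 7!/(2!*5!) = 21

21


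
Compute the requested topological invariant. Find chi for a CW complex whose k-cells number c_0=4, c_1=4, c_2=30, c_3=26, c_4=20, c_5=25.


chi = sum_k (-1)^k c_k.
= (-1)^0*4 + (-1)^1*4 + (-1)^2*30 + (-1)^3*26 + (-1)^4*20 + (-1)^5*25
= (4) + (-4) + (30) + (-26) + (20) + (-25)
= -1

-1


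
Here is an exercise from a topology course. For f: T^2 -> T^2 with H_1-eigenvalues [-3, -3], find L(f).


For a torus self-map: L(f) = det(I - A) where A acts on H_1.
L(f) = (1--3) * (1--3) = 4 * 4 = 16

16


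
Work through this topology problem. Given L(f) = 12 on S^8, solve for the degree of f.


L(f) = 1 + (-1)^8 deg(f) on S^8.
12 = 1 + (-1)^8 * deg(f)
(-1)^8 * deg(f) = 11
deg(f) = 11

11


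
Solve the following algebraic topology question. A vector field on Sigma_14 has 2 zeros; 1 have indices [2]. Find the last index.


Poincare-Hopf: sum of indices = chi(M).
chi(Sigma_14) = 2 - 2*14 = -26.
Sum of known indices = 2.
x = chi - (sum known) = -26 - (2) = -28

-28


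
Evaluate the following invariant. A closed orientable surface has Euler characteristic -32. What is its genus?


chi = 2 - 2g for closed orientable surfaces.
-32 = 2 - 2g
2g = 2 - (-32) = 34
g = 17

17


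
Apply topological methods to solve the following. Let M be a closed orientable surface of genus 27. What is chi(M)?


For a closed orientable surface of genus g: chi = 2 - 2g.
Here g = 27.
chi = 2 - 2*27 = 2 - 54 = -52

-52


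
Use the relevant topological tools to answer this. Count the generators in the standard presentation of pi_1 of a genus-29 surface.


Standard presentation: pi_1(Sigma_g) = <a_1,b_1,...,a_g,b_g | [a_1,b_1]...[a_g,b_g] = 1>.
Number of generators = 2g = 2*29 = 58

58


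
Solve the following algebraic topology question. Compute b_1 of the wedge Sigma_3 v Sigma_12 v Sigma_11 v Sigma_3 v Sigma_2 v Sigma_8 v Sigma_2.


For a wedge X v Y: reduced H_k(X v Y) = H_k(X) + H_k(Y).
Each Sigma_g contributes b_1 = 2g.
b_1 = 6 + 24 + 22 + 6 + 4 + 16 + 4 = 82

82


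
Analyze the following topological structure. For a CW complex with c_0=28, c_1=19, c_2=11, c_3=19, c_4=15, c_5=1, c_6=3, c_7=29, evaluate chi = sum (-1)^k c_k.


chi = sum_k (-1)^k c_k.
= (-1)^0*28 + (-1)^1*19 + (-1)^2*11 + (-1)^3*19 + (-1)^4*15 + (-1)^5*1 + (-1)^6*3 + (-1)^7*29
= (28) + (-19) + (11) + (-19) + (15) + (-1) + (3) + (-29)
= -11

-11


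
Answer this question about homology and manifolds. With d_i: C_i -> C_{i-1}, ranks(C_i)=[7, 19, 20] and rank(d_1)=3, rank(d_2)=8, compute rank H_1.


rank H_k = rank(ker d_k) - rank(im d_{k+1}).
rank(ker d_1) = rank(C_1) - rank(d_1) = 19 - 3 = 16.
rank(im d_{1+1}) = 8.
rank H_1 = 16 - 8 = 8

8


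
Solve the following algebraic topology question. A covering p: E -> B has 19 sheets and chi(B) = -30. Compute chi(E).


For a finite covering: chi(E) = (number of sheets) * chi(B).
chi(E) = 19 * (-30) = -570

-570


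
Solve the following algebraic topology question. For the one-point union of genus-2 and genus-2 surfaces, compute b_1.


For a wedge: H_1(A v B) = H_1(A) + H_1(B).
b_1(Sigma_2) = 4, b_1(Sigma_2) = 4.
b_1 = 4 + 4 = 8

8


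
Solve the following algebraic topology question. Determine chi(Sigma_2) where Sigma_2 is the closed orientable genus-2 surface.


For a closed orientable surface of genus g: chi = 2 - 2g.
Here g = 2.
chi = 2 - 2*2 = 2 - 4 = -2

-2


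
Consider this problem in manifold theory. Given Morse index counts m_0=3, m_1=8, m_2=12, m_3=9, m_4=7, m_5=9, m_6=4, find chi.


Morse theory: chi(M) = sum_k (-1)^k m_k where m_k = #(index-k critical points).
= (3) + (-8) + (12) + (-9) + (7) + (-9) + (4) = 0

0


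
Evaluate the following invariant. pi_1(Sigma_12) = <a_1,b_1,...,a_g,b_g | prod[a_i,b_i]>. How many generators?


Standard presentation: pi_1(Sigma_g) = <a_1,b_1,...,a_g,b_g | [a_1,b_1]...[a_g,b_g] = 1>.
Number of generators = 2g = 2*12 = 24

24


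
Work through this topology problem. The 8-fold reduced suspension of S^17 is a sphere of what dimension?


Each suspension raises dimension by 1: Sigma S^n = S^{n+1}.
Sigma^8 S^17 = S^{17+8} = S^25

25


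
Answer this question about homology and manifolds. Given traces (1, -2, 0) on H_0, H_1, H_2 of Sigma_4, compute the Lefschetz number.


L(f) = tr(f_0*) - tr(f_1*) + tr(f_2*).
= 1 - (-2) + (0)
= 3

3


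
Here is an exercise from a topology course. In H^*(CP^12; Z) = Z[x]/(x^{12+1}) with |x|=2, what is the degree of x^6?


|x| = 2 in H^*(CP^n).
|x^6| = 6 * |x| = 6 * 2 = 12

12


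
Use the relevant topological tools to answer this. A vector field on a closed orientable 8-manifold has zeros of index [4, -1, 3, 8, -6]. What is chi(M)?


Poincare-Hopf: chi(M) = sum of indices of zeros.
chi = (4) + (-1) + (3) + (8) + (-6) = 8

8


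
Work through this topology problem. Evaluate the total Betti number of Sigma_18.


For Sigma_18: b_0 = 1, b_1 = 2g = 36, b_2 = 1.
Total = 1 + 36 + 1 = 38

38


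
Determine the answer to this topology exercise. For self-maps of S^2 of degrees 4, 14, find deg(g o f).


Degree is multiplicative under composition: deg(g o f) = deg(g) * deg(f).
= 14 * 4 = 56

56


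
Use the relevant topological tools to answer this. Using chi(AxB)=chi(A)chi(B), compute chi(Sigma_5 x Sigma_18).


chi(Sigma_5) = 2 - 2*5 = -8
chi(Sigma_18) = 2 - 2*18 = -34
chi(product) = (-8) * (-34) = 272

272


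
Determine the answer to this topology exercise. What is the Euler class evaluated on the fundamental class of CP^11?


For any closed oriented manifold, <e(TM),[M]> = chi(M).
chi(CP^11) = 11+1 = 12

12


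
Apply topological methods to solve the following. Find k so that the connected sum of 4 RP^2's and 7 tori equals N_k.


Since a >= 1, the sum is non-orientable; each T^2 can be replaced by RP^2 # RP^2 (since T^2#RP^2 = 3RP^2).
Total crosscaps k = 4 + 2*7 = 18.
Check via chi: chi = 4*1 + 7*0 - (4+7-1)*2 = -16 = 2 - k = -16. Consistent.

18


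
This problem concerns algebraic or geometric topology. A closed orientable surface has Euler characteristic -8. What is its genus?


chi = 2 - 2g for closed orientable surfaces.
-8 = 2 - 2g
2g = 2 - (-8) = 10
g = 5

5


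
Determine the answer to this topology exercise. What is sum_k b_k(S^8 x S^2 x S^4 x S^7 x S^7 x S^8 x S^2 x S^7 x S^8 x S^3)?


Total Betti number is multiplicative under products.
Each S^d (d>=1) has total Betti number 2.
There are 10 sphere factors.
Total = 2^10 = 1024

1024


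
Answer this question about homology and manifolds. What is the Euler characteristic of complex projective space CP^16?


CP^16 has one cell in each even dimension 0, 2, ..., 2*16 (16+1 cells total).
All cells are even-dimensional, so chi = number of cells.
chi = 16 + 1 = 17

17


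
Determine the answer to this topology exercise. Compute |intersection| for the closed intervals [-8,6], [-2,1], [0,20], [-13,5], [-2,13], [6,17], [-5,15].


Intersection = [max(a_i), min(b_i)] = [6, 1].
Since 6 > 1, the intersection is empty.
Length = 0

0


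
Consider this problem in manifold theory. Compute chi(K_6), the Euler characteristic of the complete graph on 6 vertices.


K_6: V = 6, E = C(6,2) = 15.
chi = V - E = 6 - 15 = -9

-9


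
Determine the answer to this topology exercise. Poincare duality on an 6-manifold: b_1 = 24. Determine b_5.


Poincare duality for closed orientable n-manifolds: b_k = b_{n-k}.
Here n = 6, so b_5 = b_1 = 24

24


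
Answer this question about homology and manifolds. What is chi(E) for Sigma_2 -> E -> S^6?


chi(S^6) = 2 (n even), chi(Sigma_2) = 2 - 2*2 = -2.
chi(E) = 2 * (-2) = -4

-4


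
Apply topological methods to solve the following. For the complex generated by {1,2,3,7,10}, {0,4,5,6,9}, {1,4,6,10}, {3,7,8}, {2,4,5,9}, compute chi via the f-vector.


Enumerate all faces; f-vector: f_0=11, f_1=29, f_2=28, f_3=12, f_4=2.
chi = sum (-1)^k f_k = 0

0


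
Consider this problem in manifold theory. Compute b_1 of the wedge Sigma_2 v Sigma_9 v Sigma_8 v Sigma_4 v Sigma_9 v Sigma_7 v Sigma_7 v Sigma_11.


For a wedge X v Y: reduced H_k(X v Y) = H_k(X) + H_k(Y).
Each Sigma_g contributes b_1 = 2g.
b_1 = 4 + 18 + 16 + 8 + 18 + 14 + 14 + 22 = 114

114


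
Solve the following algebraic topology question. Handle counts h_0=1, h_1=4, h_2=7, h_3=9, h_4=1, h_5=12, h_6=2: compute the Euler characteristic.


Handles of index k contribute (-1)^k to chi (same as CW cells).
chi = (1) + (-4) + (7) + (-9) + (1) + (-12) + (2) = -14

-14


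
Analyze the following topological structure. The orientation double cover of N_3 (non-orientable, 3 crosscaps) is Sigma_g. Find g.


chi(N_3) = 2 - 3 = -1.
Double cover: chi(Sigma_g) = 2 * chi(N_3) = 2*(-1) = -2.
2 - 2g = -2, so g = (2 - (-2))/2 = 4/2 = 2

2


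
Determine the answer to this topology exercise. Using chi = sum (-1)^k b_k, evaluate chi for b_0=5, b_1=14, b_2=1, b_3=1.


chi = sum_k (-1)^k b_k.
= (5) + (-14) + (1) + (-1)
= -9

-9


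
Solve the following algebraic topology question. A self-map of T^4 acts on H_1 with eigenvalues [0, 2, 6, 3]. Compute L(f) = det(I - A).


For a torus self-map: L(f) = det(I - A) where A acts on H_1.
L(f) = (1-0) * (1-2) * (1-6) * (1-3) = 1 * -1 * -5 * -2 = -10

-10


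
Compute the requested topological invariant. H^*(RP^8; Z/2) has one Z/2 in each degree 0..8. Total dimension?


H^k(RP^8; Z/2) = Z/2 for each 0 <= k <= 8.
Total dimension = 8 + 1 = 9

9


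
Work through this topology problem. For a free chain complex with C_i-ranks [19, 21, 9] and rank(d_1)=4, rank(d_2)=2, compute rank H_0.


rank H_k = rank(ker d_k) - rank(im d_{k+1}).
rank(ker d_0) = rank(C_0) - rank(d_0) = 19 - 0 = 19.
rank(im d_{0+1}) = 4.
rank H_0 = 19 - 4 = 15

15


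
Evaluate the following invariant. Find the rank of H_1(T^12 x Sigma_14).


pi_1(A x B) = pi_1(A) x pi_1(B); rank of abelianization = b_1.
b_1(T^12) = 12, b_1(Sigma_14) = 2*14 = 28.
b_1(product) = 12 + 28 = 40

40


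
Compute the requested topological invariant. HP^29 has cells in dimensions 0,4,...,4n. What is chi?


HP^29 has one cell in each dimension 0, 4, ..., 4*29 (29+1 cells, all even-dim).
chi = 29 + 1 = 30

30


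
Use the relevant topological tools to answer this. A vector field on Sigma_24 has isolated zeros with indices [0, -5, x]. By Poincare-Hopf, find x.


Poincare-Hopf: sum of indices = chi(M).
chi(Sigma_24) = 2 - 2*24 = -46.
Sum of known indices = -5.
x = chi - (sum known) = -46 - (-5) = -41

-41


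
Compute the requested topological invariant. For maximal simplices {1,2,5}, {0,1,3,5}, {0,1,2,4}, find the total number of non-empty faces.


Each maximal simplex on m vertices has 2^m - 1 nonempty faces.
Take the union (dedupe shared faces).
Total distinct faces = 29

29


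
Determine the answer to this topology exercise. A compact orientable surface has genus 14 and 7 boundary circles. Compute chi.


For a compact orientable surface with genus g and b boundary components: chi = 2 - 2g - b.
chi = 2 - 2*14 - 7 = 2 - 28 - 7 = -33

-33


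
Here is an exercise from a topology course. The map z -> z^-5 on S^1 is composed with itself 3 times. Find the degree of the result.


deg(f) = -5. Degree is multiplicative: deg(f^3) = (deg f)^3.
deg(f^3) = (-5)^3 = -125

-125


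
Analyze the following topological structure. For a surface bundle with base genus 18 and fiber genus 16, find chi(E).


For a fiber bundle F -> E -> B (with CW structure): chi(E) = chi(B) * chi(F).
chi(Sigma_18) = -34, chi(Sigma_16) = -30.
chi(E) = (-34) * (-30) = 1020

1020


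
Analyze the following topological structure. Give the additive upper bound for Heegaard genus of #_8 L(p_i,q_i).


Heegaard genus satisfies g(A#B) <= g(A) + g(B).
Each lens space has g = 1.
Upper bound: 8 * 1 = 8

8


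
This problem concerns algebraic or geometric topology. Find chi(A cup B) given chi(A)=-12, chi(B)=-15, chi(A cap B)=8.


chi(A cup B) = chi(A) + chi(B) - chi(A cap B)
= -12 + (-15) - (8)
= -35

-35


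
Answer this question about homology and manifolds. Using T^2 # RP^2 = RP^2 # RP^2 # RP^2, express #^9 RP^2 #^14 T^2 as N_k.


Since a >= 1, the sum is non-orientable; each T^2 can be replaced by RP^2 # RP^2 (since T^2#RP^2 = 3RP^2).
Total crosscaps k = 9 + 2*14 = 37.
Check via chi: chi = 9*1 + 14*0 - (9+14-1)*2 = -35 = 2 - k = -35. Consistent.

37


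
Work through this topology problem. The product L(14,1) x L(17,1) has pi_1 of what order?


pi_1(X x Y) = pi_1(X) x pi_1(Y).
pi_1(L(14,1)) = Z/14, pi_1(L(17,1)) = Z/17.
|Z/14 x Z/17| = 14 * 17 = 238

238


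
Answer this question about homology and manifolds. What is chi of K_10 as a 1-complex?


K_10: V = 10, E = C(10,2) = 45.
chi = V - E = 10 - 45 = -35

-35


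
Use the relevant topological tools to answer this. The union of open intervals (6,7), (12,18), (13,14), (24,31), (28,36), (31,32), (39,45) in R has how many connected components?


Sort and merge overlapping open intervals.
Merged: (6,7), (12,18), (24,36), (39,45).
Number of components = 4

4


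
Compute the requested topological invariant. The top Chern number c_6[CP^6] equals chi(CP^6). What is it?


For any closed oriented manifold, <e(TM),[M]> = chi(M).
chi(CP^6) = 6+1 = 7

7


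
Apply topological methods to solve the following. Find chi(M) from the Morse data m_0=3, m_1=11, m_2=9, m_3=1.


Morse theory: chi(M) = sum_k (-1)^k m_k where m_k = #(index-k critical points).
= (3) + (-11) + (9) + (-1) = 0

0


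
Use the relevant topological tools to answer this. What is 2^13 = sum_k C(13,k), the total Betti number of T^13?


b_k(T^13) = C(13,k), so the sum over k is sum_k C(13,k) = 2^13.
Total = 2^13 = 8192

8192


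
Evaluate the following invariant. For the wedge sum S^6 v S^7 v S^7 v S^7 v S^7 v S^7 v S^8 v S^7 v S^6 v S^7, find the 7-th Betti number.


For a wedge of spheres, H_k (k>0) is free on one generator per sphere of dimension k.
Spheres of dimension 7: count = 7.
b_7 = 7

7


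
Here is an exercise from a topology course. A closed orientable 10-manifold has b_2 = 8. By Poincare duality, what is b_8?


Poincare duality for closed orientable n-manifolds: b_k = b_{n-k}.
Here n = 10, so b_8 = b_2 = 8

8


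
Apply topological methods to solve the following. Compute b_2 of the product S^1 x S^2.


Each S^d has Poincare polynomial 1 + t^d.
The product S^1 x S^2 has Poincare polynomial prod(1+t^d_i).
Expanding: b_0=1, b_1=1, b_2=1, b_3=1.
b_2 = 1

1


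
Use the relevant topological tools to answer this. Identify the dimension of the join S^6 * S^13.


Join of spheres: S^m * S^n = S^{m+n+1}.
dim = 6 + 13 + 1 = 20

20


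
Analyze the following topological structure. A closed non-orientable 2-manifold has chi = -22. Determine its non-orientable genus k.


chi = 2 - k for closed non-orientable surfaces with k crosscaps.
-22 = 2 - k
k = 2 - (-22) = 24

24


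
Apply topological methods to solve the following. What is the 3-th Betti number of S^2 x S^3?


Each S^d has Poincare polynomial 1 + t^d.
The product S^2 x S^3 has Poincare polynomial prod(1+t^d_i).
Expanding: b_0=1, b_2=1, b_3=1, b_5=1.
b_3 = 1

1


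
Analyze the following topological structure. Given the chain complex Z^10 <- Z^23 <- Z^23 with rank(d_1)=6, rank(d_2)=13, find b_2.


rank H_k = rank(ker d_k) - rank(im d_{k+1}).
rank(ker d_2) = rank(C_2) - rank(d_2) = 23 - 13 = 10.
rank(im d_{2+1}) = 0.
rank H_2 = 10 - 0 = 10

10


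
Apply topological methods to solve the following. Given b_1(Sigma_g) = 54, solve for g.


For a closed orientable surface: b_1 = 2g.
54 = 2g
g = 54 / 2 = 27

27


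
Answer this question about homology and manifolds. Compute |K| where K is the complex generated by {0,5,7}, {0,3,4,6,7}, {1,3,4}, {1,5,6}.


Each maximal simplex on m vertices has 2^m - 1 nonempty faces.
Take the union (dedupe shared faces).
Total distinct faces = 43

43


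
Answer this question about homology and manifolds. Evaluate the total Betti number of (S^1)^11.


b_k(T^11) = C(11,k), so the sum over k is sum_k C(11,k) = 2^11.
Total = 2^11 = 2048

2048


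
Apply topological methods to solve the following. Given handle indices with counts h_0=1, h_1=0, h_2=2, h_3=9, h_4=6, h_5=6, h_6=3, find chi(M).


Handles of index k contribute (-1)^k to chi (same as CW cells).
chi = (1) + (0) + (2) + (-9) + (6) + (-6) + (3) = -3

-3


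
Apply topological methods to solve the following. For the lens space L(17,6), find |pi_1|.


pi_1(L(p,q)) = Z/pZ for any q coprime to p.
|pi_1(L(17,6))| = 17

17


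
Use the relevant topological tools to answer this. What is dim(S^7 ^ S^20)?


S^m ^ S^n = S^{m+n}.
k = 7 + 20 = 27

27


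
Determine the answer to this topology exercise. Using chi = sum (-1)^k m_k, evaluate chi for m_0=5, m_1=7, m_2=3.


Morse theory: chi(M) = sum_k (-1)^k m_k where m_k = #(index-k critical points).
= (5) + (-7) + (3) = 1

1


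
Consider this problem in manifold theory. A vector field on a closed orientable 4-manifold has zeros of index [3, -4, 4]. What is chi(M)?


Poincare-Hopf: chi(M) = sum of indices of zeros.
chi = (3) + (-4) + (4) = 3

3


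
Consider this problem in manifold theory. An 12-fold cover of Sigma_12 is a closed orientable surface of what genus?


For an n-sheeted cover: chi(E) = n * chi(B).
chi(Sigma_12) = 2 - 2*12 = -22.
chi(E) = 12 * (-22) = -264.
genus(E) = (2 - chi(E))/2 = (2 - (-264))/2 = 266/2 = 133

133


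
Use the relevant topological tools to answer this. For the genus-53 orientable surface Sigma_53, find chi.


For a closed orientable surface of genus g: chi = 2 - 2g.
Here g = 53.
chi = 2 - 2*53 = 2 - 106 = -104

-104


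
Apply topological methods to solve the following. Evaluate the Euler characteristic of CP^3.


CP^3 has one cell in each even dimension 0, 2, ..., 2*3 (3+1 cells total).
All cells are even-dimensional, so chi = number of cells.
chi = 3 + 1 = 4

4


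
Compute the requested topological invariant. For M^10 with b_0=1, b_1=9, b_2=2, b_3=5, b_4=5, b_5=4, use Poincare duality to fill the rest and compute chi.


By Poincare duality b_k = b_{10-k}, so full Betti numbers: b_0=1, b_1=9, b_2=2, b_3=5, b_4=5, b_5=4, b_6=5, b_7=5, b_8=2, b_9=9, b_10=1.
chi = sum (-1)^k b_k = -16

-16


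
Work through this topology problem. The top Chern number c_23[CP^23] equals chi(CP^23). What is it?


For any closed oriented manifold, <e(TM),[M]> = chi(M).
chi(CP^23) = 23+1 = 24

24


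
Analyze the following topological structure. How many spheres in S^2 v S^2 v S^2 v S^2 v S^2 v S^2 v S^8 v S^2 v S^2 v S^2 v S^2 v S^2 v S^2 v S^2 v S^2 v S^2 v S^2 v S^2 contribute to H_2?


For a wedge of spheres, H_k (k>0) is free on one generator per sphere of dimension k.
Spheres of dimension 2: count = 17.
b_2 = 17

17


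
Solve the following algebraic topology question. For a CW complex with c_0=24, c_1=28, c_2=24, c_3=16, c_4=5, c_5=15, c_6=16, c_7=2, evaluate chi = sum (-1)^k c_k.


chi = sum_k (-1)^k c_k.
= (-1)^0*24 + (-1)^1*28 + (-1)^2*24 + (-1)^3*16 + (-1)^4*5 + (-1)^5*15 + (-1)^6*16 + (-1)^7*2
= (24) + (-28) + (24) + (-16) + (5) + (-15) + (16) + (-2)
= 8

8


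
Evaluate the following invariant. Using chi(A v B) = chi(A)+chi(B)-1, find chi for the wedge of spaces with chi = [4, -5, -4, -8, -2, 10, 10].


chi(A v B) = chi(A) + chi(B) - 1 (one point identified).
For 7 spaces: chi = (sum chi_i) - (7 - 1).
sum = 5; chi = 5 - 6 = -1

-1


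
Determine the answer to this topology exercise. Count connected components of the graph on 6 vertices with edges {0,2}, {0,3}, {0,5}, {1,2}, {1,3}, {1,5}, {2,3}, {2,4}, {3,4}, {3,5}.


Run DFS/union-find over 6 vertices.
V = 6, E = 10.
Number of components = 1

1


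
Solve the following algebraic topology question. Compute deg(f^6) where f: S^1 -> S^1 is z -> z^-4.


deg(f) = -4. Degree is multiplicative: deg(f^6) = (deg f)^6.
deg(f^6) = (-4)^6 = 4096

4096


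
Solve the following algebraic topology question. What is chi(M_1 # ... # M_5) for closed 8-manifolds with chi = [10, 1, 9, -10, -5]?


For n-manifolds: chi(A#B) = chi(A) + chi(B) - chi(S^8).
chi(S^8) = 1 + (-1)^8 = 2.
chi(#) = (sum chi_i) - (5-1)*chi(S^8) = 5 - 4*2 = -3

-3


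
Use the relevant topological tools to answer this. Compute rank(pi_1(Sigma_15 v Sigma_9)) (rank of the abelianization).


For a wedge: H_1(A v B) = H_1(A) + H_1(B).
b_1(Sigma_15) = 30, b_1(Sigma_9) = 18.
b_1 = 30 + 18 = 48

48


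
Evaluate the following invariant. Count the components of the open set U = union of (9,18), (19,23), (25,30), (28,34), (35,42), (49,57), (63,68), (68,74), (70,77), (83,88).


Sort and merge overlapping open intervals.
Merged: (9,18), (19,23), (25,34), (35,42), (49,57), (63,68), (68,77), (83,88).
Number of components = 8

8


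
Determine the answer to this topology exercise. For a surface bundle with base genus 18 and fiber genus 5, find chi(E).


For a fiber bundle F -> E -> B (with CW structure): chi(E) = chi(B) * chi(F).
chi(Sigma_18) = -34, chi(Sigma_5) = -8.
chi(E) = (-34) * (-8) = 272

272


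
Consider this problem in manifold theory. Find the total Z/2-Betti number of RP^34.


H^k(RP^34; Z/2) = Z/2 for each 0 <= k <= 34.
Total dimension = 34 + 1 = 35

35


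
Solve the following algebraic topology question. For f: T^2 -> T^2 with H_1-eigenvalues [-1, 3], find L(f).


For a torus self-map: L(f) = det(I - A) where A acts on H_1.
L(f) = (1--1) * (1-3) = 2 * -2 = -4

-4


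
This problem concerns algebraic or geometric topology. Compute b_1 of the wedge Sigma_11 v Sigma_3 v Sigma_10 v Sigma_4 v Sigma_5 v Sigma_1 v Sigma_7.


For a wedge X v Y: reduced H_k(X v Y) = H_k(X) + H_k(Y).
Each Sigma_g contributes b_1 = 2g.
b_1 = 22 + 6 + 20 + 8 + 10 + 2 + 14 = 82

82


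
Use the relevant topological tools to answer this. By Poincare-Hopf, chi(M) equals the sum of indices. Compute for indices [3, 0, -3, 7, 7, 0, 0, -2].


Poincare-Hopf: chi(M) = sum of indices of zeros.
chi = (3) + (0) + (-3) + (7) + (7) + (0) + (0) + (-2) = 12

12


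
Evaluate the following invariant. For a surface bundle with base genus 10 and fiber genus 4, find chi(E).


For a fiber bundle F -> E -> B (with CW structure): chi(E) = chi(B) * chi(F).
chi(Sigma_10) = -18, chi(Sigma_4) = -6.
chi(E) = (-18) * (-6) = 108

108


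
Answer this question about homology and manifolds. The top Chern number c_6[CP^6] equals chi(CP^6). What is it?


For any closed oriented manifold, <e(TM),[M]> = chi(M).
chi(CP^6) = 6+1 = 7

7


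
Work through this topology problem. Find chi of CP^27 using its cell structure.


CP^27 has one cell in each even dimension 0, 2, ..., 2*27 (27+1 cells total).
All cells are even-dimensional, so chi = number of cells.
chi = 27 + 1 = 28

28


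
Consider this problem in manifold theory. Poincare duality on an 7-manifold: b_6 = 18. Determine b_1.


Poincare duality for closed orientable n-manifolds: b_k = b_{n-k}.
Here n = 7, so b_1 = b_6 = 18

18


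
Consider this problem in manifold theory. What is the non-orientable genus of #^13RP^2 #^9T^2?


Since a >= 1, the sum is non-orientable; each T^2 can be replaced by RP^2 # RP^2 (since T^2#RP^2 = 3RP^2).
Total crosscaps k = 13 + 2*9 = 31.
Check via chi: chi = 13*1 + 9*0 - (13+9-1)*2 = -29 = 2 - k = -29. Consistent.

31


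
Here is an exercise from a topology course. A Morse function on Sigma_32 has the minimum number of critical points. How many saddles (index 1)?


A perfect Morse function has m_k = b_k.
For Sigma_32: b_0=1, b_1=2g=64, b_2=1.
Saddles m_1 = 2g = 64

64


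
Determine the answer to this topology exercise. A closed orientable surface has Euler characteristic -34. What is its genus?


chi = 2 - 2g for closed orientable surfaces.
-34 = 2 - 2g
2g = 2 - (-34) = 36
g = 18

18


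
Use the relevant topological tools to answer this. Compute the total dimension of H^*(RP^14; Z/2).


H^k(RP^14; Z/2) = Z/2 for each 0 <= k <= 14.
Total dimension = 14 + 1 = 15

15


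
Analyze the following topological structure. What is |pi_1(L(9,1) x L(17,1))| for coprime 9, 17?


pi_1(X x Y) = pi_1(X) x pi_1(Y).
pi_1(L(9,1)) = Z/9, pi_1(L(17,1)) = Z/17.
|Z/9 x Z/17| = 9 * 17 = 153

153


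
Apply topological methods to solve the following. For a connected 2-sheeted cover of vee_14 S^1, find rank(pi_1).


Nielsen-Schreier: an index-n subgroup of F_r is free of rank 1 + n(r-1).
Equivalently: chi(cover) = n*chi(base); chi(vee_r S^1) = 1 - 14 = -13.
chi(E) = 2*(-13) = -26; rank = 1 - chi(E) = 1 - (-26) = 27.
rank = 1 + 2*(14-1) = 1 + 26 = 27

27


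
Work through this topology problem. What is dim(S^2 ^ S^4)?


S^m ^ S^n = S^{m+n}.
k = 2 + 4 = 6

6


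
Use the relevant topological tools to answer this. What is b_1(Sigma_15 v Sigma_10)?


For a wedge: H_1(A v B) = H_1(A) + H_1(B).
b_1(Sigma_15) = 30, b_1(Sigma_10) = 20.
b_1 = 30 + 20 = 50

50


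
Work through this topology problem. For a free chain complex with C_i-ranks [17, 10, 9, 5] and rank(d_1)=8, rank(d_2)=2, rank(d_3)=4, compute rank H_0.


rank H_k = rank(ker d_k) - rank(im d_{k+1}).
rank(ker d_0) = rank(C_0) - rank(d_0) = 17 - 0 = 17.
rank(im d_{0+1}) = 8.
rank H_0 = 17 - 8 = 9

9


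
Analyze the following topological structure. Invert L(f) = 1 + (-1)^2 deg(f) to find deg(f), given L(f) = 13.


L(f) = 1 + (-1)^2 deg(f) on S^2.
13 = 1 + (-1)^2 * deg(f)
(-1)^2 * deg(f) = 12
deg(f) = 12

12


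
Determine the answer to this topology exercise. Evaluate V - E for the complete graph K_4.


K_4: V = 4, E = C(4,2) = 6.
chi = V - E = 4 - 6 = -2

-2


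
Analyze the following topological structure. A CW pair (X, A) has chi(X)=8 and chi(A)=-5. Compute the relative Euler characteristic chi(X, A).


Relative Euler characteristic: chi(X, A) = chi(X) - chi(A).
= 8 - (-5) = 13

13


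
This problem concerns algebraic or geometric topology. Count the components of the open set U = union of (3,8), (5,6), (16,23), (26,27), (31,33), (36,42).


Sort and merge overlapping open intervals.
Merged: (3,8), (16,23), (26,27), (31,33), (36,42).
Number of components = 5

5


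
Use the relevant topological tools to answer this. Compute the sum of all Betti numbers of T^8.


b_k(T^8) = C(8,k), so the sum over k is sum_k C(8,k) = 2^8.
Total = 2^8 = 256

256


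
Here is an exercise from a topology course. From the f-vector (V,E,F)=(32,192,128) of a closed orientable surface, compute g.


chi = V - E + F = 32 - 192 + 128 = -32
For orientable closed surface: chi = 2 - 2g, so g = (2 - chi)/2.
g = (2 - (-32)) / 2 = 34 / 2 = 17

17


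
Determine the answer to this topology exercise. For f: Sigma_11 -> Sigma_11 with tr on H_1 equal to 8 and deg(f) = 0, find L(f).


L(f) = tr(f_0*) - tr(f_1*) + tr(f_2*).
= 1 - (8) + (0)
= -7

-7


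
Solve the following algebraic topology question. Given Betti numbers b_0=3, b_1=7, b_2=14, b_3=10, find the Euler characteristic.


chi = sum_k (-1)^k b_k.
= (3) + (-7) + (14) + (-10)
= 0

0


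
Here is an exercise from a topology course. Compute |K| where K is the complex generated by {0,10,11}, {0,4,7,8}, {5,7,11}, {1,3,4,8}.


Each maximal simplex on m vertices has 2^m - 1 nonempty faces.
Take the union (dedupe shared faces).
Total distinct faces = 38

38


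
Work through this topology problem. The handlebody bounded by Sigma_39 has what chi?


A genus-g handlebody deformation retracts to a wedge of g circles.
chi(vee_g S^1) = 1 - g.
chi(H_39) = 1 - 39 = -38

-38


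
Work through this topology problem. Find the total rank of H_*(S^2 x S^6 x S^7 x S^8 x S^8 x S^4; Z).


Total Betti number is multiplicative under products.
Each S^d (d>=1) has total Betti number 2.
There are 6 sphere factors.
Total = 2^6 = 64

64


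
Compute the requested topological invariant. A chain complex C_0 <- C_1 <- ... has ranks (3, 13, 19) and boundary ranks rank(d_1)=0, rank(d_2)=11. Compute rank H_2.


rank H_k = rank(ker d_k) - rank(im d_{k+1}).
rank(ker d_2) = rank(C_2) - rank(d_2) = 19 - 11 = 8.
rank(im d_{2+1}) = 0.
rank H_2 = 8 - 0 = 8

8


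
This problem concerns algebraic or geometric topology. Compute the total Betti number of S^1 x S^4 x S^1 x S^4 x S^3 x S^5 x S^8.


Total Betti number is multiplicative under products.
Each S^d (d>=1) has total Betti number 2.
There are 7 sphere factors.
Total = 2^7 = 128

128


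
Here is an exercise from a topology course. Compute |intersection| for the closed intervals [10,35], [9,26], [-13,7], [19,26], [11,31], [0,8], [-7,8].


Intersection = [max(a_i), min(b_i)] = [19, 7].
Since 19 > 7, the intersection is empty.
Length = 0

0


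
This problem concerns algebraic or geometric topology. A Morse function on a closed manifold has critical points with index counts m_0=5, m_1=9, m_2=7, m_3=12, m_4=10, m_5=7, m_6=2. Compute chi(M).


Morse theory: chi(M) = sum_k (-1)^k m_k where m_k = #(index-k critical points).
= (5) + (-9) + (7) + (-12) + (10) + (-7) + (2) = -4

-4


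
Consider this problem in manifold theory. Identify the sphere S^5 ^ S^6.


S^m ^ S^n = S^{m+n}.
k = 5 + 6 = 11

11


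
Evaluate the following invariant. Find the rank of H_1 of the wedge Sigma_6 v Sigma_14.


For a wedge: H_1(A v B) = H_1(A) + H_1(B).
b_1(Sigma_6) = 12, b_1(Sigma_14) = 28.
b_1 = 12 + 28 = 40

40


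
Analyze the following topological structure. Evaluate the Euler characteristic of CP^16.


CP^16 has one cell in each even dimension 0, 2, ..., 2*16 (16+1 cells total).
All cells are even-dimensional, so chi = number of cells.
chi = 16 + 1 = 17

17


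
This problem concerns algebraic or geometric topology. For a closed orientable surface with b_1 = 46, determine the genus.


For a closed orientable surface: b_1 = 2g.
46 = 2g
g = 46 / 2 = 23

23


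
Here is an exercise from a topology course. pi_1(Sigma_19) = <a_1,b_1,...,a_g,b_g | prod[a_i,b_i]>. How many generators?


Standard presentation: pi_1(Sigma_g) = <a_1,b_1,...,a_g,b_g | [a_1,b_1]...[a_g,b_g] = 1>.
Number of generators = 2g = 2*19 = 38

38


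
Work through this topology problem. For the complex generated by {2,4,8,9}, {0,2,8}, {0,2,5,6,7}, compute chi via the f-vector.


Enumerate all faces; f-vector: f_0=8, f_1=17, f_2=15, f_3=6, f_4=1.
chi = sum (-1)^k f_k = 1

1


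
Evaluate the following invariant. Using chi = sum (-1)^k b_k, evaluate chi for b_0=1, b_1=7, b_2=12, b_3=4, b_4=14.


chi = sum_k (-1)^k b_k.
= (1) + (-7) + (12) + (-4) + (14)
= 16

16


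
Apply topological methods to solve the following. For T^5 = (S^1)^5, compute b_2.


By the Kunneth formula, b_k(T^n) = C(n,k).
b_2(T^5) = C(5,2).
C(5,2) = 5!/(2!*3!) = 10

10


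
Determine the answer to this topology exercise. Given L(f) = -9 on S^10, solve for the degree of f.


L(f) = 1 + (-1)^10 deg(f) on S^10.
-9 = 1 + (-1)^10 * deg(f)
(-1)^10 * deg(f) = -10
deg(f) = -10

-10


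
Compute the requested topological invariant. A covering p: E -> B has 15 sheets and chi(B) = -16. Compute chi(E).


For a finite covering: chi(E) = (number of sheets) * chi(B).
chi(E) = 15 * (-16) = -240

-240


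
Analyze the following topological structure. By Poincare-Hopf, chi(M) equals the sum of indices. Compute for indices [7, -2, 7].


Poincare-Hopf: chi(M) = sum of indices of zeros.
chi = (7) + (-2) + (7) = 12

12


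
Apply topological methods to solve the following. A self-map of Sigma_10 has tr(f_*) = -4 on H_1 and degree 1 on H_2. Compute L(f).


L(f) = tr(f_0*) - tr(f_1*) + tr(f_2*).
= 1 - (-4) + (1)
= 6

6


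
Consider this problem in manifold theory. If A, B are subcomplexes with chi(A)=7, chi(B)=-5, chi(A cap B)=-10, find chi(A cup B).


chi(A cup B) = chi(A) + chi(B) - chi(A cap B)
= 7 + (-5) - (-10)
= 12

12


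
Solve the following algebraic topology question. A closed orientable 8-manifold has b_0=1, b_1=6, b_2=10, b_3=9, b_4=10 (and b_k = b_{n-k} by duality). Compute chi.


By Poincare duality b_k = b_{8-k}, so full Betti numbers: b_0=1, b_1=6, b_2=10, b_3=9, b_4=10, b_5=9, b_6=10, b_7=6, b_8=1.
chi = sum (-1)^k b_k = 2

2
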